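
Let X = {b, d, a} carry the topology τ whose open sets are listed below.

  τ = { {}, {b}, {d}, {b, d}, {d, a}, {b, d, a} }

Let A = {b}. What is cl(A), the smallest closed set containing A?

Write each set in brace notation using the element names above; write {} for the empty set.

X∖A={d, a}, int(X∖A)={d, a}, hence cl(A)={b}

{b}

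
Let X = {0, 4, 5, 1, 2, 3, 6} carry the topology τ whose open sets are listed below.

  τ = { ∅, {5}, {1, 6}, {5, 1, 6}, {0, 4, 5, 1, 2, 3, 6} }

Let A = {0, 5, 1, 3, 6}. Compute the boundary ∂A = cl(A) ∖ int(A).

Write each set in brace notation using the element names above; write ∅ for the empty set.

{0, 4, 2, 3}

U open, U⊆A: ∅, {5}, {1, 6}, {5, 1, 6}. int(A) = ⋃ = {5, 1, 6}
X∖A={4, 2}, int(X∖A)=∅, hence cl(A)={0, 4, 5, 1, 2, 3, 6}
∂A: remove int from cl → {0, 4, 2, 3}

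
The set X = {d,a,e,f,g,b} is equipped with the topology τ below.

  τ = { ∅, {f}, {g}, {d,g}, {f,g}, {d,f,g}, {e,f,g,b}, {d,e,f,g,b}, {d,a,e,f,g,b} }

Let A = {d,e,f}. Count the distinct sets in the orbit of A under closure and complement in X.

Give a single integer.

8

closure: X∖int(X∖A) = X∖{g} = {d,a,e,f,b}
Let k=closure and c=complement:
  1. A     = {d,e,f}
  2. kA    = {d,a,e,f,b}
  3. cA    = {a,g,b}
  4. ckA   = {g}
  5. kcA   = {d,a,e,g,b}
  6. ckcA  = {f}
  7. kckcA = {a,e,f,b}
  8. ckckcA = {d,g}
— saturated at 8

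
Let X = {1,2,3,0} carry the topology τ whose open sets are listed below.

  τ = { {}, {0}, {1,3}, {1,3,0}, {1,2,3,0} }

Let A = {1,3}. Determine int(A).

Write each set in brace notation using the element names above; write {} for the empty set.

{1,3}

U open, U⊆A: {}, {1,3}. int(A) = ⋃ = {1,3}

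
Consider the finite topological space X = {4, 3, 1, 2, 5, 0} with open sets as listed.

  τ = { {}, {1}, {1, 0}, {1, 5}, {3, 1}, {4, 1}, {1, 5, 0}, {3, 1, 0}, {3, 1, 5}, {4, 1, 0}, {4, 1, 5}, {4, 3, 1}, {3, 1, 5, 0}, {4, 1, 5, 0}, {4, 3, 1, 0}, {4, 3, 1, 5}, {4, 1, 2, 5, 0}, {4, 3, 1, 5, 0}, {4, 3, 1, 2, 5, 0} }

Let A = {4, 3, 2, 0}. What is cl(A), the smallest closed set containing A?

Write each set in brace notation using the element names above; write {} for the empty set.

complement {1, 5}; its interior {1, 5}; cl(A) = X∖{1, 5} = {4, 3, 2, 0}

{4, 3, 2, 0}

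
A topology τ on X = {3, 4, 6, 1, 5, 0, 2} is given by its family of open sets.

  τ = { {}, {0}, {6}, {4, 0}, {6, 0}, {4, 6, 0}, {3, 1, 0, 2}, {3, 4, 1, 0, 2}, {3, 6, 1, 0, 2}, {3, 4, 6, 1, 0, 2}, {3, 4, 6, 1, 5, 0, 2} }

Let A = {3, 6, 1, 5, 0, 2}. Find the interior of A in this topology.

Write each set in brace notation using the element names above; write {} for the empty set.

opens ⊆ A: {}, {0}, {6}, {6, 0}, {3, 1, 0, 2}, {3, 6, 1, 0, 2}; union → int = {3, 6, 1, 0, 2}

{3, 6, 1, 0, 2}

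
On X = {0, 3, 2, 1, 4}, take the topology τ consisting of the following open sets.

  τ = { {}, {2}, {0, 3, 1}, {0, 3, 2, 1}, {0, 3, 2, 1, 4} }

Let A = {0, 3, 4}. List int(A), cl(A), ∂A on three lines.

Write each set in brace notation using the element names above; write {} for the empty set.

int(A) = {}
cl(A)  = {0, 3, 1, 4}
∂A     = {0, 3, 1, 4}

opens ⊆ A: {}; union → int = {}
complement {2, 1}; its interior {2}; cl(A) = X∖{2} = {0, 3, 1, 4}
boundary = {0, 3, 1, 4} ∖ {} = {0, 3, 1, 4}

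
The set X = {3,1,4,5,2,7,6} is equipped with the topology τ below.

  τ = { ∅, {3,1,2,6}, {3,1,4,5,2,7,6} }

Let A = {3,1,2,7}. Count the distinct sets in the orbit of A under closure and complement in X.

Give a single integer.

4

closure: X∖int(X∖A) = X∖∅ = {3,1,4,5,2,7,6}
Let k=closure and c=complement:
  1. A     = {3,1,2,7}
  2. kA    = {3,1,4,5,2,7,6}
  3. cA    = {4,5,6}
  4. ckA   = ∅
— saturated at 4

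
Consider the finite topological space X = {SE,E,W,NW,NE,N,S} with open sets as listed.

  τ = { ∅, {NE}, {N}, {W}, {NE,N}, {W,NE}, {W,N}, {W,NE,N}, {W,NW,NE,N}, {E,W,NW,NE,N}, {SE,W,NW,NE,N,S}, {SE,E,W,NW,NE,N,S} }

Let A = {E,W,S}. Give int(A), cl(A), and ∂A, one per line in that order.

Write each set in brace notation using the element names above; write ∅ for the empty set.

open subsets of A: ∅, {W}; so int(A) = {W}
closure: X∖int(X∖A) = X∖{NE,N} = {SE,E,W,NW,S}
∂A = {SE,E,W,NW,S} minus {W} = {SE,E,NW,S}

int(A) = {W}
cl(A)  = {SE,E,W,NW,S}
∂A     = {SE,E,NW,S}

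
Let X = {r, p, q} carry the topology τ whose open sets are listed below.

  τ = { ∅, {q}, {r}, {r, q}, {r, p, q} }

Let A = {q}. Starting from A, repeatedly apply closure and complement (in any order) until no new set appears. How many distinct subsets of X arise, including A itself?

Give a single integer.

closure: X∖int(X∖A) = X∖{r} = {p, q}
Let k=closure and c=complement:
  1. A     = {q}
  2. kA    = {p, q}
  3. cA    = {r, p}
  4. ckA   = {r}
— saturated at 4

4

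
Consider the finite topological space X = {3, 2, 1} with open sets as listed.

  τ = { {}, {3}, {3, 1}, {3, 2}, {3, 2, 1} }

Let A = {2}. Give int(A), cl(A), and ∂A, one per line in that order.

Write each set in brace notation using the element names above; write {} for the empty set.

int(A) = {}
cl(A)  = {2}
∂A     = {2}

U open, U⊆A: {}. int(A) = ⋃ = {}
X∖A={3, 1}, int(X∖A)={3, 1}, hence cl(A)={2}
∂A: remove int from cl → {2}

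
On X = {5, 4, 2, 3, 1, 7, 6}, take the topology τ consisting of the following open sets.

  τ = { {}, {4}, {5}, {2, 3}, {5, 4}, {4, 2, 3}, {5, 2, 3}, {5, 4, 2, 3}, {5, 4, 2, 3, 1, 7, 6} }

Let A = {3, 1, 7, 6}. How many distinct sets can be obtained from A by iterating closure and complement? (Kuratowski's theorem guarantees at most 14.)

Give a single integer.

complement {5, 4, 2}; its interior {5, 4}; cl(A) = X∖{5, 4} = {2, 3, 1, 7, 6}
With k = closure, c = complement:
  1. A     = {3, 1, 7, 6}
  2. kA    = {2, 3, 1, 7, 6}
  3. cA    = {5, 4, 2}
  4. ckA   = {5, 4}
  5. kcA   = {5, 4, 2, 3, 1, 7, 6}
  6. kckA  = {5, 4, 1, 7, 6}
  7. ckcA  = {}
  8. ckckA = {2, 3}
k, c of each give nothing new

8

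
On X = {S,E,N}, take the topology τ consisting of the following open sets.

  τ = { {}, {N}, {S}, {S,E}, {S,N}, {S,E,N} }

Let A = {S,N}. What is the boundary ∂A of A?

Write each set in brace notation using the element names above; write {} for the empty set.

{E}

open subsets of A: {}, {S}, {N}, {S,N}; so int(A) = {S,N}
closure: X∖int(X∖A) = X∖{} = {S,E,N}
∂A = {S,E,N} minus {S,N} = {E}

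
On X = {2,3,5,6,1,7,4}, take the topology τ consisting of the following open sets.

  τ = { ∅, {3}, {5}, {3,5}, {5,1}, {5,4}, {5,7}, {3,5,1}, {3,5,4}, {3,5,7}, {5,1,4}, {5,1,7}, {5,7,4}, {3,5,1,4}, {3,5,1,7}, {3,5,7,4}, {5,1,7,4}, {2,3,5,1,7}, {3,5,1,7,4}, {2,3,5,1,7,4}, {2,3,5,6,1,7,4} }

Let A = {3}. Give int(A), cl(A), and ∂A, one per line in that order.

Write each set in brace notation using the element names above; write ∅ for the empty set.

open subsets of A: ∅, {3}; so int(A) = {3}
closure: X∖int(X∖A) = X∖{5,1,7,4} = {2,3,6}
∂A = {2,3,6} minus {3} = {2,6}

int(A) = {3}
cl(A)  = {2,3,6}
∂A     = {2,6}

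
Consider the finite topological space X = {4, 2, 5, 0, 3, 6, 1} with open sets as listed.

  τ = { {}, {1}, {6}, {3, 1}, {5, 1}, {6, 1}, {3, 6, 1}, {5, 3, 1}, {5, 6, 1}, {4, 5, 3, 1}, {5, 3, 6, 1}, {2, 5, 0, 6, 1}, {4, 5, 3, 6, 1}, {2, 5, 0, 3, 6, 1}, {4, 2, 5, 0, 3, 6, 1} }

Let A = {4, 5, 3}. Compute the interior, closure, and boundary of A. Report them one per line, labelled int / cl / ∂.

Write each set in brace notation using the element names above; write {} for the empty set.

int(A) = {}
cl(A)  = {4, 2, 5, 0, 3}
∂A     = {4, 2, 5, 0, 3}

opens ⊆ A: {}; union → int = {}
complement {2, 0, 6, 1}; its interior {6, 1}; cl(A) = X∖{6, 1} = {4, 2, 5, 0, 3}
boundary = {4, 2, 5, 0, 3} ∖ {} = {4, 2, 5, 0, 3}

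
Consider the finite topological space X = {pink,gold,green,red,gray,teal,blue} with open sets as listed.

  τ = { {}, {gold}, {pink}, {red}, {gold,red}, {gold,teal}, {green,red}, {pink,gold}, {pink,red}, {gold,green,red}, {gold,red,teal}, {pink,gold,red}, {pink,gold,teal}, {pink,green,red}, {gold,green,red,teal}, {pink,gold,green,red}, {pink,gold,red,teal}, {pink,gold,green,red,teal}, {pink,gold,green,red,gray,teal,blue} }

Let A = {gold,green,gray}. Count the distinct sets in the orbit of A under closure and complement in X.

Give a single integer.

10

cl via duality: int({pink,red,teal,blue}) = {pink,red}, so X∖{pink,red} = {gold,green,gray,teal,blue}
Write k for closure, c for complement:
  1. A     = {gold,green,gray}
  2. kA    = {gold,green,gray,teal,blue}
  3. cA    = {pink,red,teal,blue}
  4. ckA   = {pink,red}
  5. kcA   = {pink,green,red,gray,teal,blue}
  6. kckA  = {pink,green,red,gray,blue}
  7. ckcA  = {gold}
  8. ckckA = {gold,teal}
  9. kckcA = {gold,gray,teal,blue}
  10. ckckcA = {pink,green,red}
applying k or c yields no new set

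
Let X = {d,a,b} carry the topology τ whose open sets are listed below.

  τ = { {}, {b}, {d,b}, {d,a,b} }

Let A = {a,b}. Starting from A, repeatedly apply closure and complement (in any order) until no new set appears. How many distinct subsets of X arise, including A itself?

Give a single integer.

6

X∖A={d}, int(X∖A)={}, hence cl(A)={d,a,b}
Orbit (k=closure, c=complement):
  1. A     = {a,b}
  2. kA    = {d,a,b}
  3. cA    = {d}
  4. ckA   = {}
  5. kcA   = {d,a}
  6. ckcA  = {b}
(closed under both — stop)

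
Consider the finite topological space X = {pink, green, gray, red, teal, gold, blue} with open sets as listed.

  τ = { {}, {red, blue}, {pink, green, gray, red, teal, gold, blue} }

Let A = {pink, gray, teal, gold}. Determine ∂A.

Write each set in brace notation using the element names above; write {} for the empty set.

{pink, green, gray, teal, gold}

U open, U⊆A: {}. int(A) = ⋃ = {}
X∖A={green, red, blue}, int(X∖A)={red, blue}, hence cl(A)={pink, green, gray, teal, gold}
∂A: remove int from cl → {pink, green, gray, teal, gold}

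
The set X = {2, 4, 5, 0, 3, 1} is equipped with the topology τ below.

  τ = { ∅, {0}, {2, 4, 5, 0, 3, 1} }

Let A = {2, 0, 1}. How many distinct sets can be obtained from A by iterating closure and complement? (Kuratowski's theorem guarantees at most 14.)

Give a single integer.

6

closure: X∖int(X∖A) = X∖∅ = {2, 4, 5, 0, 3, 1}
Let k=closure and c=complement:
  1. A     = {2, 0, 1}
  2. kA    = {2, 4, 5, 0, 3, 1}
  3. cA    = {4, 5, 3}
  4. ckA   = ∅
  5. kcA   = {2, 4, 5, 3, 1}
  6. ckcA  = {0}
— saturated at 6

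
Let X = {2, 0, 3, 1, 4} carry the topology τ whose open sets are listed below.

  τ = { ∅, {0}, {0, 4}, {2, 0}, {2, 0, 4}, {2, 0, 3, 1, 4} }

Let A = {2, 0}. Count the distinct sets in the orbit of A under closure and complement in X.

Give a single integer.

closure: X∖int(X∖A) = X∖∅ = {2, 0, 3, 1, 4}
Let k=closure and c=complement:
  1. A     = {2, 0}
  2. kA    = {2, 0, 3, 1, 4}
  3. cA    = {3, 1, 4}
  4. ckA   = ∅
— saturated at 4

4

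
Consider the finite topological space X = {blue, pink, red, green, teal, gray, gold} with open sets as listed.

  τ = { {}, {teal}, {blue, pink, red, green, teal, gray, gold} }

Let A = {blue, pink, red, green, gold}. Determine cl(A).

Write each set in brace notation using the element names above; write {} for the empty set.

{blue, pink, red, green, gray, gold}

cl via duality: int({teal, gray}) = {teal}, so X∖{teal} = {blue, pink, red, green, gray, gold}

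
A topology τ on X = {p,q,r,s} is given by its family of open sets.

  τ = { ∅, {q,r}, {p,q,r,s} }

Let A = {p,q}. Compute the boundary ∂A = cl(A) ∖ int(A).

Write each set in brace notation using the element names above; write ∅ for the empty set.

{p,q,r,s}

opens ⊆ A: ∅; union → int = ∅
complement {r,s}; its interior ∅; cl(A) = X∖∅ = {p,q,r,s}
boundary = {p,q,r,s} ∖ ∅ = {p,q,r,s}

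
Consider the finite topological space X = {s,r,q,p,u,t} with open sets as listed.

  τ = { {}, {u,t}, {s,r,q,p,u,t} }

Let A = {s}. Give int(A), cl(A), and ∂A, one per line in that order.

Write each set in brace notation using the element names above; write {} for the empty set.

U open, U⊆A: {}. int(A) = ⋃ = {}
X∖A={r,q,p,u,t}, int(X∖A)={u,t}, hence cl(A)={s,r,q,p}
∂A: remove int from cl → {s,r,q,p}

int(A) = {}
cl(A)  = {s,r,q,p}
∂A     = {s,r,q,p}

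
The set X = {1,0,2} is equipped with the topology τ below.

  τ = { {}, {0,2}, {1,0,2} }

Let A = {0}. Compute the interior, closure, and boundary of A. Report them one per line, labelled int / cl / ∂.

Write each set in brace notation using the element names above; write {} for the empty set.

int(A) = {}
cl(A)  = {1,0,2}
∂A     = {1,0,2}

U open, U⊆A: {}. int(A) = ⋃ = {}
X∖A={1,2}, int(X∖A)={}, hence cl(A)={1,0,2}
∂A: remove int from cl → {1,0,2}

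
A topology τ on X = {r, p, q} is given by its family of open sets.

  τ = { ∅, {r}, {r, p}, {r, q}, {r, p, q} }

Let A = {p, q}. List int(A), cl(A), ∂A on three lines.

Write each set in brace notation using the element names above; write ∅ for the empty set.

int(A) = ∅
cl(A)  = {p, q}
∂A     = {p, q}

open subsets of A: ∅; so int(A) = ∅
closure: X∖int(X∖A) = X∖{r} = {p, q}
∂A = {p, q} minus ∅ = {p, q}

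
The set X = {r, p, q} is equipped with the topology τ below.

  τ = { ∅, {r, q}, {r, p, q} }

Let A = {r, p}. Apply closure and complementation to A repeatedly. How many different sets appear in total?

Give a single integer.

4

closure: X∖int(X∖A) = X∖∅ = {r, p, q}
Let k=closure and c=complement:
  1. A     = {r, p}
  2. kA    = {r, p, q}
  3. cA    = {q}
  4. ckA   = ∅
— saturated at 4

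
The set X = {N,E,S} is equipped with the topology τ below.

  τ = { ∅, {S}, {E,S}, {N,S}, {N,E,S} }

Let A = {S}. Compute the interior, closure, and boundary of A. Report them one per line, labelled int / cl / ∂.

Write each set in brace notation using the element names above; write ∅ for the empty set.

interior: largest open inside A is {S} (from ∅, {S})
cl via duality: int({N,E}) = ∅, so X∖∅ = {N,E,S}
cl∖int = {N,E}

int(A) = {S}
cl(A)  = {N,E,S}
∂A     = {N,E}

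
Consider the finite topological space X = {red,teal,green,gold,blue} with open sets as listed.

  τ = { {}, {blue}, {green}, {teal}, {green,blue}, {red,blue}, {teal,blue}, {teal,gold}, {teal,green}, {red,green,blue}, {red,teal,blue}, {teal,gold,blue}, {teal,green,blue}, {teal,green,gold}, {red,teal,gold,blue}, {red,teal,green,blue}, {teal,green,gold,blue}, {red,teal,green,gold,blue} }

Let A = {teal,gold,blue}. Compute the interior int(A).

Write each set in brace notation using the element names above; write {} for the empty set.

{teal,gold,blue}

interior: largest open inside A is {teal,gold,blue} (from {}, {teal}, {blue}, {teal,gold}, {teal,blue}, {teal,gold,blue})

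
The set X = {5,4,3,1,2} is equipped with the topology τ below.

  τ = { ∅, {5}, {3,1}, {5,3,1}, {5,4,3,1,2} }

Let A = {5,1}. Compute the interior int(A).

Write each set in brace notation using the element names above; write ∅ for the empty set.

{5}

opens ⊆ A: ∅, {5}; union → int = {5}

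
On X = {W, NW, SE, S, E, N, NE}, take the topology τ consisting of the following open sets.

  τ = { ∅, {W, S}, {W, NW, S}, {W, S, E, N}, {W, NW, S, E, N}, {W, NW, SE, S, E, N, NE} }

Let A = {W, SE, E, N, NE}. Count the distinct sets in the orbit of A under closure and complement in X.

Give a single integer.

4

complement {NW, S}; its interior ∅; cl(A) = X∖∅ = {W, NW, SE, S, E, N, NE}
With k = closure, c = complement:
  1. A     = {W, SE, E, N, NE}
  2. kA    = {W, NW, SE, S, E, N, NE}
  3. cA    = {NW, S}
  4. ckA   = ∅
k, c of each give nothing new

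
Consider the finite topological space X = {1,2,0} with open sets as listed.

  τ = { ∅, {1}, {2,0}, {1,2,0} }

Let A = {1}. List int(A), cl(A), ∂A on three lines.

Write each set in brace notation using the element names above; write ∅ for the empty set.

int(A) = {1}
cl(A)  = {1}
∂A     = ∅

open subsets of A: ∅, {1}; so int(A) = {1}
closure: X∖int(X∖A) = X∖{2,0} = {1}
∂A = {1} minus {1} = ∅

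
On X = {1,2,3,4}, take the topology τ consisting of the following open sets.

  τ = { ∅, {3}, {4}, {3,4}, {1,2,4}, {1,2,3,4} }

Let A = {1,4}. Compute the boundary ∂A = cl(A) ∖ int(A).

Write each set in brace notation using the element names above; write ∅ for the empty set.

{1,2}

U open, U⊆A: ∅, {4}. int(A) = ⋃ = {4}
X∖A={2,3}, int(X∖A)={3}, hence cl(A)={1,2,4}
∂A: remove int from cl → {1,2}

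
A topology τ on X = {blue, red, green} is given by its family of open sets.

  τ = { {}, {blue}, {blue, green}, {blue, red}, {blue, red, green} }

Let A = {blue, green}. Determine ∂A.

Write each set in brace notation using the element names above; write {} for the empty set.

{red}

opens ⊆ A: {}, {blue}, {blue, green}; union → int = {blue, green}
complement {red}; its interior {}; cl(A) = X∖{} = {blue, red, green}
boundary = {blue, red, green} ∖ {blue, green} = {red}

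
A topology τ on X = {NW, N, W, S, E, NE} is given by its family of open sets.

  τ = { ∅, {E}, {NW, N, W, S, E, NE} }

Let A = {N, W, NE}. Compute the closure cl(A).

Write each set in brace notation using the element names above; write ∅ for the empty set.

{NW, N, W, S, NE}

cl via duality: int({NW, S, E}) = {E}, so X∖{E} = {NW, N, W, S, NE}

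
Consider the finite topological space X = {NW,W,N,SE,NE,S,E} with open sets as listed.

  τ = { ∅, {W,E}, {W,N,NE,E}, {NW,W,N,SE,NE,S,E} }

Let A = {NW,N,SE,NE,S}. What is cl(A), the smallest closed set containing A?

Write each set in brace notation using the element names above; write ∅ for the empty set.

{NW,N,SE,NE,S}

closure: X∖int(X∖A) = X∖{W,E} = {NW,N,SE,NE,S}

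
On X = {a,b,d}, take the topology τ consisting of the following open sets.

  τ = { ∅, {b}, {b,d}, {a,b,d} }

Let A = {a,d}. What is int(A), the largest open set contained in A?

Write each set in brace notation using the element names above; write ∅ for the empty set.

opens ⊆ A: ∅; union → int = ∅

∅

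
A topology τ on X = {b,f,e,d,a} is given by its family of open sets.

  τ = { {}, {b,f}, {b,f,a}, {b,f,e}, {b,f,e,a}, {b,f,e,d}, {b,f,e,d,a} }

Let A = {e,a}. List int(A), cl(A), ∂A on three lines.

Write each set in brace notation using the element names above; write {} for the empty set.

opens ⊆ A: {}; union → int = {}
complement {b,f,d}; its interior {b,f}; cl(A) = X∖{b,f} = {e,d,a}
boundary = {e,d,a} ∖ {} = {e,d,a}

int(A) = {}
cl(A)  = {e,d,a}
∂A     = {e,d,a}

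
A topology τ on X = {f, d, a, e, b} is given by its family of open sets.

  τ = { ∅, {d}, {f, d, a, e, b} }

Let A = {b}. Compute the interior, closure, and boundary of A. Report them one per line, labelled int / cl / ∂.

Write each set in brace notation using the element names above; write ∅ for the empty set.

opens ⊆ A: ∅; union → int = ∅
complement {f, d, a, e}; its interior {d}; cl(A) = X∖{d} = {f, a, e, b}
boundary = {f, a, e, b} ∖ ∅ = {f, a, e, b}

int(A) = ∅
cl(A)  = {f, a, e, b}
∂A     = {f, a, e, b}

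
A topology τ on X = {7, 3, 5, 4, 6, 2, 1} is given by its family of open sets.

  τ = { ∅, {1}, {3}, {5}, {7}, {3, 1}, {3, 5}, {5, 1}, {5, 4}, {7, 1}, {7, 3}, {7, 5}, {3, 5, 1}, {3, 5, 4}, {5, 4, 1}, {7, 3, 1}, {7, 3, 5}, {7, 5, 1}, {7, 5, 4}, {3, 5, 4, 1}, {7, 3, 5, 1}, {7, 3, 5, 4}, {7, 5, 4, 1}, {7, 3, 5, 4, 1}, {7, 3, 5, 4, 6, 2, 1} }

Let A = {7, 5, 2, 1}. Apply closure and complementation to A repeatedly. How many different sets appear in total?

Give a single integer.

X∖A={3, 4, 6}, int(X∖A)={3}, hence cl(A)={7, 5, 4, 6, 2, 1}
Orbit (k=closure, c=complement):
  1. A     = {7, 5, 2, 1}
  2. kA    = {7, 5, 4, 6, 2, 1}
  3. cA    = {3, 4, 6}
  4. ckA   = {3}
  5. kcA   = {3, 4, 6, 2}
  6. kckA  = {3, 6, 2}
  7. ckcA  = {7, 5, 1}
  8. ckckA = {7, 5, 4, 1}
(closed under both — stop)

8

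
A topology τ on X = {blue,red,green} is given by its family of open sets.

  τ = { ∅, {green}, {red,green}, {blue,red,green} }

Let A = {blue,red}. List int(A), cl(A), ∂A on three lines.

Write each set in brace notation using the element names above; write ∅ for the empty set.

int(A) = ∅
cl(A)  = {blue,red}
∂A     = {blue,red}

interior: largest open inside A is ∅ (from ∅)
cl via duality: int({green}) = {green}, so X∖{green} = {blue,red}
cl∖int = {blue,red}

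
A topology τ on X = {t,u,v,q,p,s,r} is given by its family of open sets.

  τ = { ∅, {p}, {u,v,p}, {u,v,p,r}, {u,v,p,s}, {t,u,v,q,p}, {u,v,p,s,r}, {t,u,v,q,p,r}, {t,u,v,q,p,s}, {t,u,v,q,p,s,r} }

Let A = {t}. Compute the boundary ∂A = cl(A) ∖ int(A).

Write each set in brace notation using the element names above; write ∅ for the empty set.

{t,q}

open subsets of A: ∅; so int(A) = ∅
closure: X∖int(X∖A) = X∖{u,v,p,s,r} = {t,q}
∂A = {t,q} minus ∅ = {t,q}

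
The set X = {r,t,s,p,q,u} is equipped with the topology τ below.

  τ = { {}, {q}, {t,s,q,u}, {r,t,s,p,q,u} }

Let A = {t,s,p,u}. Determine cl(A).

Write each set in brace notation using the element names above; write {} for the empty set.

{r,t,s,p,u}

cl via duality: int({r,q}) = {q}, so X∖{q} = {r,t,s,p,u}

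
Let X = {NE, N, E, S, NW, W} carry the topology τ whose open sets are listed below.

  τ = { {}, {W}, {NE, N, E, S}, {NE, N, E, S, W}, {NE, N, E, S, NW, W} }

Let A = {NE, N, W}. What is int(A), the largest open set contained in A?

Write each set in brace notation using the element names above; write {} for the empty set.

U open, U⊆A: {}, {W}. int(A) = ⋃ = {W}

{W}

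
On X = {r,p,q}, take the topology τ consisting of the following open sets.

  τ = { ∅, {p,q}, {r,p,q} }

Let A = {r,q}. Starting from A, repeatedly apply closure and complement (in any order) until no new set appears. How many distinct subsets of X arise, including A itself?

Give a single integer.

4

cl via duality: int({p}) = ∅, so X∖∅ = {r,p,q}
Write k for closure, c for complement:
  1. A     = {r,q}
  2. kA    = {r,p,q}
  3. cA    = {p}
  4. ckA   = ∅
applying k or c yields no new set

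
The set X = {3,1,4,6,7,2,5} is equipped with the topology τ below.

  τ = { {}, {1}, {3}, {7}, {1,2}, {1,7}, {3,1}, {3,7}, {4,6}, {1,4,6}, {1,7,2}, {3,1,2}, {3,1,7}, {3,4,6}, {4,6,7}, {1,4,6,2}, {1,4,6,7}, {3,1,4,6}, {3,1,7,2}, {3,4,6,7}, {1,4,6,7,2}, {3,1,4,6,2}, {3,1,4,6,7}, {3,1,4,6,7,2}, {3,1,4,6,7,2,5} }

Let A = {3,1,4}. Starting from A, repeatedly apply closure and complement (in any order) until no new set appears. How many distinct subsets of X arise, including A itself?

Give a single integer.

closure: X∖int(X∖A) = X∖{7} = {3,1,4,6,2,5}
Let k=closure and c=complement:
  1. A     = {3,1,4}
  2. kA    = {3,1,4,6,2,5}
  3. cA    = {6,7,2,5}
  4. ckA   = {7}
  5. kcA   = {4,6,7,2,5}
  6. kckA  = {7,5}
  7. ckcA  = {3,1}
  8. ckckA = {3,1,4,6,2}
  9. kckcA = {3,1,2,5}
  10. ckckcA = {4,6,7}
  11. kckckcA = {4,6,7,5}
  12. ckckckcA = {3,1,2}
— saturated at 12

12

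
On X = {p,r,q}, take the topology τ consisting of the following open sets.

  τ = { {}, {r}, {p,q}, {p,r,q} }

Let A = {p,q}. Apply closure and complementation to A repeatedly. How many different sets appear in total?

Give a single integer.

complement {r}; its interior {r}; cl(A) = X∖{r} = {p,q}
With k = closure, c = complement:
  1. A     = {p,q}
  2. cA    = {r}
k, c of each give nothing new

2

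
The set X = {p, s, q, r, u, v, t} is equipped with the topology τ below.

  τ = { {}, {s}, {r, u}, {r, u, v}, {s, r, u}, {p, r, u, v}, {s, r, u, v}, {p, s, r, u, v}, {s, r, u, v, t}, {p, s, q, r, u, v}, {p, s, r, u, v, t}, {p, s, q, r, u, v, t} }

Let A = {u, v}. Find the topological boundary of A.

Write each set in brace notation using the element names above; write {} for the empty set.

U open, U⊆A: {}. int(A) = ⋃ = {}
X∖A={p, s, q, r, t}, int(X∖A)={s}, hence cl(A)={p, q, r, u, v, t}
∂A: remove int from cl → {p, q, r, u, v, t}

{p, q, r, u, v, t}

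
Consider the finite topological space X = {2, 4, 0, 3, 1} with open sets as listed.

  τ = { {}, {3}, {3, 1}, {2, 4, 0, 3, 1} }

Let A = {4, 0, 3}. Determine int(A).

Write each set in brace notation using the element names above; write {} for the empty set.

interior: largest open inside A is {3} (from {}, {3})

{3}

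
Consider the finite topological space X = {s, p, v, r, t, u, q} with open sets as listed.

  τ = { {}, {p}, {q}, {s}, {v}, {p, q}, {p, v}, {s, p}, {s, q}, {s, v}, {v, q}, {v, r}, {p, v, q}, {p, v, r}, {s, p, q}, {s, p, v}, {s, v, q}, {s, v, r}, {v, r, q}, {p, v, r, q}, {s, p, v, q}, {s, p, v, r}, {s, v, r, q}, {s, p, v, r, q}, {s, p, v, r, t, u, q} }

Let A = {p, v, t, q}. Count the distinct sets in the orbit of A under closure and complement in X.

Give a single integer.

closure: X∖int(X∖A) = X∖{s} = {p, v, r, t, u, q}
Let k=closure and c=complement:
  1. A     = {p, v, t, q}
  2. kA    = {p, v, r, t, u, q}
  3. cA    = {s, r, u}
  4. ckA   = {s}
  5. kcA   = {s, r, t, u}
  6. kckA  = {s, t, u}
  7. ckcA  = {p, v, q}
  8. ckckA = {p, v, r, q}
— saturated at 8

8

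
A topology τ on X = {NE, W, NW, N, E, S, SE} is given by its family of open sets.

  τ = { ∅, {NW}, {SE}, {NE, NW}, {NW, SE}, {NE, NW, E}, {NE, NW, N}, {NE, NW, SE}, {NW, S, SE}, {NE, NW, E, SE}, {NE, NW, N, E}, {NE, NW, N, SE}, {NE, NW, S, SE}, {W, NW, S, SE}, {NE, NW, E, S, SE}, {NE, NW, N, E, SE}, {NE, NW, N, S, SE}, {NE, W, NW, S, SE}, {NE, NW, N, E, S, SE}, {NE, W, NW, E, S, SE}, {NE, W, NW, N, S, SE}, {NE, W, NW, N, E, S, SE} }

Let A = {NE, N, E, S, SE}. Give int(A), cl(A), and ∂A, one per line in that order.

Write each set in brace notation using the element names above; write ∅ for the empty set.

int(A) = {SE}
cl(A)  = {NE, W, N, E, S, SE}
∂A     = {NE, W, N, E, S}

opens ⊆ A: ∅, {SE}; union → int = {SE}
complement {W, NW}; its interior {NW}; cl(A) = X∖{NW} = {NE, W, N, E, S, SE}
boundary = {NE, W, N, E, S, SE} ∖ {SE} = {NE, W, N, E, S}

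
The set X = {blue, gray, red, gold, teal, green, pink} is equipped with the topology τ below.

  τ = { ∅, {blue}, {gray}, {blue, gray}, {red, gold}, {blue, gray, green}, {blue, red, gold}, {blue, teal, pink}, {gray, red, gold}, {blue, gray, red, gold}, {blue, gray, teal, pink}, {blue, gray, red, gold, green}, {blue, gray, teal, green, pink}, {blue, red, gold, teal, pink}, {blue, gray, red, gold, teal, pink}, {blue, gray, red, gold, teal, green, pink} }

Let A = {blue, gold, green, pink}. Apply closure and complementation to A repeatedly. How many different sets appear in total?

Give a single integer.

12

X∖A={gray, red, teal}, int(X∖A)={gray}, hence cl(A)={blue, red, gold, teal, green, pink}
Orbit (k=closure, c=complement):
  1. A     = {blue, gold, green, pink}
  2. kA    = {blue, red, gold, teal, green, pink}
  3. cA    = {gray, red, teal}
  4. ckA   = {gray}
  5. kcA   = {gray, red, gold, teal, green, pink}
  6. kckA  = {gray, green}
  7. ckcA  = {blue}
  8. ckckA = {blue, red, gold, teal, pink}
  9. kckcA = {blue, teal, green, pink}
  10. ckckcA = {gray, red, gold}
  11. kckckcA = {gray, red, gold, green}
  12. ckckckcA = {blue, teal, pink}
(closed under both — stop)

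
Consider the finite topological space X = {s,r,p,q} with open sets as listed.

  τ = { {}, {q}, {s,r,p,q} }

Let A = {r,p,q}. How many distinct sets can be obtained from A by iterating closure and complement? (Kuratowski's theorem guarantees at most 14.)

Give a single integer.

closure: X∖int(X∖A) = X∖{} = {s,r,p,q}
Let k=closure and c=complement:
  1. A     = {r,p,q}
  2. kA    = {s,r,p,q}
  3. cA    = {s}
  4. ckA   = {}
  5. kcA   = {s,r,p}
  6. ckcA  = {q}
— saturated at 6

6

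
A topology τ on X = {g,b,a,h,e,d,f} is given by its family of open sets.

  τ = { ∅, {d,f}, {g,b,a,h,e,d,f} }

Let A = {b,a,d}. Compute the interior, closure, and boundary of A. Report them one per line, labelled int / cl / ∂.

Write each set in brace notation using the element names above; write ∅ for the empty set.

opens ⊆ A: ∅; union → int = ∅
complement {g,h,e,f}; its interior ∅; cl(A) = X∖∅ = {g,b,a,h,e,d,f}
boundary = {g,b,a,h,e,d,f} ∖ ∅ = {g,b,a,h,e,d,f}

int(A) = ∅
cl(A)  = {g,b,a,h,e,d,f}
∂A     = {g,b,a,h,e,d,f}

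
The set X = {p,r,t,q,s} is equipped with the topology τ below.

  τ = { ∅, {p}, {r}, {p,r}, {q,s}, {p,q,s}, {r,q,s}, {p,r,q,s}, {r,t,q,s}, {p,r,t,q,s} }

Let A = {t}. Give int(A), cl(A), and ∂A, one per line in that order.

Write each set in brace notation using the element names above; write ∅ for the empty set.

int(A) = ∅
cl(A)  = {t}
∂A     = {t}

U open, U⊆A: ∅. int(A) = ⋃ = ∅
X∖A={p,r,q,s}, int(X∖A)={p,r,q,s}, hence cl(A)={t}
∂A: remove int from cl → {t}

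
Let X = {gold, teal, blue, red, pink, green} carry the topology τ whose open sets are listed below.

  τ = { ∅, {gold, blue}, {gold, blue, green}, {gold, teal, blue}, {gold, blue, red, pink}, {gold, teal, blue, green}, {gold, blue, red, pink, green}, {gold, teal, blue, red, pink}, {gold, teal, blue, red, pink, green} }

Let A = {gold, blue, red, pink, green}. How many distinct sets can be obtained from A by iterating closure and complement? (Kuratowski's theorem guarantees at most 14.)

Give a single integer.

complement {teal}; its interior ∅; cl(A) = X∖∅ = {gold, teal, blue, red, pink, green}
With k = closure, c = complement:
  1. A     = {gold, blue, red, pink, green}
  2. kA    = {gold, teal, blue, red, pink, green}
  3. cA    = {teal}
  4. ckA   = ∅
k, c of each give nothing new

4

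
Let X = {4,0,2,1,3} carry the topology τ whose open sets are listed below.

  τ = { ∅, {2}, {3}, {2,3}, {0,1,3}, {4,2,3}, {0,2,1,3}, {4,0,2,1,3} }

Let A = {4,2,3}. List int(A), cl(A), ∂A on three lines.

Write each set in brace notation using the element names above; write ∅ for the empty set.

open subsets of A: ∅, {2}, {3}, {2,3}, {4,2,3}; so int(A) = {4,2,3}
closure: X∖int(X∖A) = X∖∅ = {4,0,2,1,3}
∂A = {4,0,2,1,3} minus {4,2,3} = {0,1}

int(A) = {4,2,3}
cl(A)  = {4,0,2,1,3}
∂A     = {0,1}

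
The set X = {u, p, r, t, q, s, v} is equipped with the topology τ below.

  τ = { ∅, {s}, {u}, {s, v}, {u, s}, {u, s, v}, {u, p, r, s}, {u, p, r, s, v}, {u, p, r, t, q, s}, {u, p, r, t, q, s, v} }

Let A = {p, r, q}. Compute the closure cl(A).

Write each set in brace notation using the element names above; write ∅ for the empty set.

{p, r, t, q}

cl via duality: int({u, t, s, v}) = {u, s, v}, so X∖{u, s, v} = {p, r, t, q}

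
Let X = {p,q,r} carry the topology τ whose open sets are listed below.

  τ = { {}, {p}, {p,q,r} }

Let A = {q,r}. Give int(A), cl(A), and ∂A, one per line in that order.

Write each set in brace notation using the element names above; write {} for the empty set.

interior: largest open inside A is {} (from {})
cl via duality: int({p}) = {p}, so X∖{p} = {q,r}
cl∖int = {q,r}

int(A) = {}
cl(A)  = {q,r}
∂A     = {q,r}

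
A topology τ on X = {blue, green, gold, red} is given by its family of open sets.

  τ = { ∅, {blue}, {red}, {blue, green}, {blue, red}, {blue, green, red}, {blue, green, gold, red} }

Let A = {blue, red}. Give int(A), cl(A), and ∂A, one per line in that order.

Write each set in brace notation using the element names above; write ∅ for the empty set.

int(A) = {blue, red}
cl(A)  = {blue, green, gold, red}
∂A     = {green, gold}

U open, U⊆A: ∅, {red}, {blue}, {blue, red}. int(A) = ⋃ = {blue, red}
X∖A={green, gold}, int(X∖A)=∅, hence cl(A)={blue, green, gold, red}
∂A: remove int from cl → {green, gold}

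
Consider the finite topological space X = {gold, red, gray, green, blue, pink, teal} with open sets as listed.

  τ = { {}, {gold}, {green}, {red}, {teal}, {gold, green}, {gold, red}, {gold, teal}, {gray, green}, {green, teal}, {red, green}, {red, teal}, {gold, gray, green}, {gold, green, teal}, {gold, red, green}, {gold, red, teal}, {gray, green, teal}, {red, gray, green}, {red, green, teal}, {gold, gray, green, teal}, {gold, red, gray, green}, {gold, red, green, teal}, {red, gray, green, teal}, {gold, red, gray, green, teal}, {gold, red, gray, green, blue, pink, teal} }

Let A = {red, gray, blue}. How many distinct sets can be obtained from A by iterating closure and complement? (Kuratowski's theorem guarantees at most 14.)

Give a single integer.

8

X∖A={gold, green, pink, teal}, int(X∖A)={gold, green, teal}, hence cl(A)={red, gray, blue, pink}
Orbit (k=closure, c=complement):
  1. A     = {red, gray, blue}
  2. kA    = {red, gray, blue, pink}
  3. cA    = {gold, green, pink, teal}
  4. ckA   = {gold, green, teal}
  5. kcA   = {gold, gray, green, blue, pink, teal}
  6. ckcA  = {red}
  7. kckcA = {red, blue, pink}
  8. ckckcA = {gold, gray, green, teal}
(closed under both — stop)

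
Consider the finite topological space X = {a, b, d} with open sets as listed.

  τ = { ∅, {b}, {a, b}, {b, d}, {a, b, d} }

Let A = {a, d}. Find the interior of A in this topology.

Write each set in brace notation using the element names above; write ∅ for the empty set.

∅

interior: largest open inside A is ∅ (from ∅)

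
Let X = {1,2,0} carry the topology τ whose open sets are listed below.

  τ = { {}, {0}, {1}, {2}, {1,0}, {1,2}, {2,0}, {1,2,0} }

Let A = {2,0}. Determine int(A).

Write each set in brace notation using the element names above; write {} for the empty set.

open subsets of A: {}, {0}, {2}, {2,0}; so int(A) = {2,0}

{2,0}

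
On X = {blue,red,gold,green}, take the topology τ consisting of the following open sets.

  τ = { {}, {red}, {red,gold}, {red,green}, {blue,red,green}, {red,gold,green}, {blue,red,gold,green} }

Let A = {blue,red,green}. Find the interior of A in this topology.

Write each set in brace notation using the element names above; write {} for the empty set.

open subsets of A: {}, {red}, {red,green}, {blue,red,green}; so int(A) = {blue,red,green}

{blue,red,green}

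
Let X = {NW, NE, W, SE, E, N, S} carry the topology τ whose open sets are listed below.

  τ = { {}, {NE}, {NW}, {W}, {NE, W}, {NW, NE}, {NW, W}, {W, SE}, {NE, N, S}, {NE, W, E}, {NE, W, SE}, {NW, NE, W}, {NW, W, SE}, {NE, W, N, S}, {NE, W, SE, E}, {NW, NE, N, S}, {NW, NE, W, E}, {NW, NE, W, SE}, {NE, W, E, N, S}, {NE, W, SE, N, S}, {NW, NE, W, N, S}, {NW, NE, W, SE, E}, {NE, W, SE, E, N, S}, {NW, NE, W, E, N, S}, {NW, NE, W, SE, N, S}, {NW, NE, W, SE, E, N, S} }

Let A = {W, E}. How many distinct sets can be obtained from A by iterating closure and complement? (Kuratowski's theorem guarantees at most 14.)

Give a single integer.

complement {NW, NE, SE, N, S}; its interior {NW, NE, N, S}; cl(A) = X∖{NW, NE, N, S} = {W, SE, E}
With k = closure, c = complement:
  1. A     = {W, E}
  2. kA    = {W, SE, E}
  3. cA    = {NW, NE, SE, N, S}
  4. ckA   = {NW, NE, N, S}
  5. kcA   = {NW, NE, SE, E, N, S}
  6. kckA  = {NW, NE, E, N, S}
  7. ckcA  = {W}
  8. ckckA = {W, SE}
k, c of each give nothing new

8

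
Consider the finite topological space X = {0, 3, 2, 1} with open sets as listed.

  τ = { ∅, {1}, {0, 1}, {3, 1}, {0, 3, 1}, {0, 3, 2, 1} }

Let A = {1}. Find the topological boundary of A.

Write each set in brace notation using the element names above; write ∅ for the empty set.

{0, 3, 2}

U open, U⊆A: ∅, {1}. int(A) = ⋃ = {1}
X∖A={0, 3, 2}, int(X∖A)=∅, hence cl(A)={0, 3, 2, 1}
∂A: remove int from cl → {0, 3, 2}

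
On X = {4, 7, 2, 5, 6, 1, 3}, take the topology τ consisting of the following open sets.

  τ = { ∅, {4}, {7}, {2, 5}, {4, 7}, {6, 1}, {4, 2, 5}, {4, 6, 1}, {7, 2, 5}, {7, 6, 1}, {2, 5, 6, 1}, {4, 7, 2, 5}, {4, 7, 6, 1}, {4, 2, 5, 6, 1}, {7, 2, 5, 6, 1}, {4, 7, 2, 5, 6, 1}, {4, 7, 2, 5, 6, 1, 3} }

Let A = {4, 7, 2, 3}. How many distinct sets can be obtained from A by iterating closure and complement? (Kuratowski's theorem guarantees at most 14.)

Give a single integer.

closure: X∖int(X∖A) = X∖{6, 1} = {4, 7, 2, 5, 3}
Let k=closure and c=complement:
  1. A     = {4, 7, 2, 3}
  2. kA    = {4, 7, 2, 5, 3}
  3. cA    = {5, 6, 1}
  4. ckA   = {6, 1}
  5. kcA   = {2, 5, 6, 1, 3}
  6. kckA  = {6, 1, 3}
  7. ckcA  = {4, 7}
  8. ckckA = {4, 7, 2, 5}
  9. kckcA = {4, 7, 3}
  10. ckckcA = {2, 5, 6, 1}
— saturated at 10

10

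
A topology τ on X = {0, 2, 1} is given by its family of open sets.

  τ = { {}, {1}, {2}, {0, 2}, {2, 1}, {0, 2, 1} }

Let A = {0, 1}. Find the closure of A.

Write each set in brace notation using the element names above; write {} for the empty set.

{0, 1}

X∖A={2}, int(X∖A)={2}, hence cl(A)={0, 1}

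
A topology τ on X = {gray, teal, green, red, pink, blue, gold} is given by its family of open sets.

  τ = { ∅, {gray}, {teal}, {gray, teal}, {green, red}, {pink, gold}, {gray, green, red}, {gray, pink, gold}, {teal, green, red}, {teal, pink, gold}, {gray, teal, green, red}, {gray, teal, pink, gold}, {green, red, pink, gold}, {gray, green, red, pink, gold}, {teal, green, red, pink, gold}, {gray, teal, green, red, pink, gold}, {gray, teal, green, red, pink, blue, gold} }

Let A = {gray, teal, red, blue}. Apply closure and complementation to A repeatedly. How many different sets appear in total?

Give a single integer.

10

cl via duality: int({green, pink, gold}) = {pink, gold}, so X∖{pink, gold} = {gray, teal, green, red, blue}
Write k for closure, c for complement:
  1. A     = {gray, teal, red, blue}
  2. kA    = {gray, teal, green, red, blue}
  3. cA    = {green, pink, gold}
  4. ckA   = {pink, gold}
  5. kcA   = {green, red, pink, blue, gold}
  6. kckA  = {pink, blue, gold}
  7. ckcA  = {gray, teal}
  8. ckckA = {gray, teal, green, red}
  9. kckcA = {gray, teal, blue}
  10. ckckcA = {green, red, pink, gold}
applying k or c yields no new set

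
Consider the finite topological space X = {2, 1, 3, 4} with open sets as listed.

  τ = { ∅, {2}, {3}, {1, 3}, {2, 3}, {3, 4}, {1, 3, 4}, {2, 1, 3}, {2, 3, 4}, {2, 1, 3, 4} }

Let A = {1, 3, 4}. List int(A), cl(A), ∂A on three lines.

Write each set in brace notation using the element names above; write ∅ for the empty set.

interior: largest open inside A is {1, 3, 4} (from ∅, {3}, {3, 4}, {1, 3}, {1, 3, 4})
cl via duality: int({2}) = {2}, so X∖{2} = {1, 3, 4}
cl∖int = ∅

int(A) = {1, 3, 4}
cl(A)  = {1, 3, 4}
∂A     = ∅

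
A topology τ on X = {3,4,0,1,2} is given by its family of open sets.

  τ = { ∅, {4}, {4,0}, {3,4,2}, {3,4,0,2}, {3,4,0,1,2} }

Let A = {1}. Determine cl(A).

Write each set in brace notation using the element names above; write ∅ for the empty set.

complement {3,4,0,2}; its interior {3,4,0,2}; cl(A) = X∖{3,4,0,2} = {1}

{1}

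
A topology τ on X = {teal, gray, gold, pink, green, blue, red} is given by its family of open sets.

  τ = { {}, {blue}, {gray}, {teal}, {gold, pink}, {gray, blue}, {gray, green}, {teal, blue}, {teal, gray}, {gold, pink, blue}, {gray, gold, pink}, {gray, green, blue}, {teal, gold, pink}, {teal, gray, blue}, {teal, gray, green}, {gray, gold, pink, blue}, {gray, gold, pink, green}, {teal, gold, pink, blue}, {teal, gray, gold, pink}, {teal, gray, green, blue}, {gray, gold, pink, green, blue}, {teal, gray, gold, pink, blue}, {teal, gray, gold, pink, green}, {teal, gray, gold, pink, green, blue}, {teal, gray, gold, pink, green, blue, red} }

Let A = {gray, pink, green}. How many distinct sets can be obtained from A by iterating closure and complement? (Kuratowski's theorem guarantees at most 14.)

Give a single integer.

10

complement {teal, gold, blue, red}; its interior {teal, blue}; cl(A) = X∖{teal, blue} = {gray, gold, pink, green, red}
With k = closure, c = complement:
  1. A     = {gray, pink, green}
  2. kA    = {gray, gold, pink, green, red}
  3. cA    = {teal, gold, blue, red}
  4. ckA   = {teal, blue}
  5. kcA   = {teal, gold, pink, blue, red}
  6. kckA  = {teal, blue, red}
  7. ckcA  = {gray, green}
  8. ckckA = {gray, gold, pink, green}
  9. kckcA = {gray, green, red}
  10. ckckcA = {teal, gold, pink, blue}
k, c of each give nothing new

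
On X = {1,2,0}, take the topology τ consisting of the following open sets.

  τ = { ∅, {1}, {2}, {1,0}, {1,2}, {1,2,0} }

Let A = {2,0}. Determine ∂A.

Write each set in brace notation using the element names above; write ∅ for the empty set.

{0}

interior: largest open inside A is {2} (from ∅, {2})
cl via duality: int({1}) = {1}, so X∖{1} = {2,0}
cl∖int = {0}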